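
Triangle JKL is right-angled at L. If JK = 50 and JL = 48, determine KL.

Rearranging the Pythagorean theorem to solve for the unknown leg:
leg^2 = hypotenuse^2 - known_leg^2 = 2500 - 2304 = 196
leg = sqrt(196) = 14.

14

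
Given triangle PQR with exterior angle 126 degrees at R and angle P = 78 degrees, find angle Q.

The exterior angle theorem states that an exterior angle equals the sum of the two non-adjacent interior angles.
So 126 = 78 + angle Q, which gives angle Q = 126 - 78 = 48 degrees.

48 degrees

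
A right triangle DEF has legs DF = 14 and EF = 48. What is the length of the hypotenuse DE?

DE = sqrt(14^2 + 48^2) = sqrt(2500) = 50

50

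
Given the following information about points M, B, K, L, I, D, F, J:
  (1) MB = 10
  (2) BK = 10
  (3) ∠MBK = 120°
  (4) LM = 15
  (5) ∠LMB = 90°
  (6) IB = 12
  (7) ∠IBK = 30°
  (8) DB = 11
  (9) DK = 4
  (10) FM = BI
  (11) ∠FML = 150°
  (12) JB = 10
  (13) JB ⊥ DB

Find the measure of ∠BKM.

Step 1: By the law of cosines on triangle KBM: KM² = 10² + 10² − 2·10·10·cos(120°) = 300, so KM = 10·√3.
Step 2: By the inverse law of cosines on triangle BKM: cos(∠BKM) = (10² + (10·√3)² − 10²) / (2·10·10·√3) = 300/346.41 = 0.866, so ∠BKM = 30°.

Therefore, the measure of angle ∠BKM = 30°.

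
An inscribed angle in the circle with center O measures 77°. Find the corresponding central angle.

The inscribed angle theorem states that a central angle is always twice any inscribed angle that subtends the same arc.
Since the inscribed angle is 77°, the central angle = 2 × 77° = 154°.

154°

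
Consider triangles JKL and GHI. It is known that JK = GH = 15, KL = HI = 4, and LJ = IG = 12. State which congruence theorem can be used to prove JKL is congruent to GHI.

The given information provides:
JK = GH = 15, KL = HI = 4, and LJ = IG = 12
This matches the SSS congruence theorem.
All three pairs of corresponding sides are equal (Side-Side-Side).

SSS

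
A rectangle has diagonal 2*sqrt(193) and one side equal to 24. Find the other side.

The diagonal of a rectangle forms a right triangle with the two sides.
Rearranging the Pythagorean theorem: missing side = sqrt(d^2 - known^2).
= sqrt(772 - 576) = sqrt(196) = 14.

14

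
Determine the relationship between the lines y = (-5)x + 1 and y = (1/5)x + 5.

Slope of line 1: m1 = -5
Slope of line 2: m2 = 1/5
m1 * m2 = -1, so perpendicular.

Perpendicular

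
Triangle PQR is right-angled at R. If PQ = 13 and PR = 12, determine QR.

By the Pythagorean theorem: QR^2 = PQ^2 - PR^2
QR^2 = 13^2 - 12^2 = 169 - 144 = 25
QR = sqrt(25) = 5

5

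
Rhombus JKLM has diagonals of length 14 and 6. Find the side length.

Half-diagonals are 7 and 3. side = sqrt(7^2 + 3^2) = sqrt(58)

sqrt(58)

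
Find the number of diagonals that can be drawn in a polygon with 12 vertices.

The number of diagonals in an n-gon is n(n - 3)/2.
For n = 12: 12(12 - 3)/2 = 12 × 9 / 2 = 54.

54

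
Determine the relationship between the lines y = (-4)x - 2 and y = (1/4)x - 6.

Slope of line 1: m1 = -4
Slope of line 2: m2 = 1/4
Two lines are perpendicular when the product of their slopes is -1 (negative reciprocals).
m1 * m2 = (-4) * (1/4) = -1, confirming perpendicularity.

Perpendicular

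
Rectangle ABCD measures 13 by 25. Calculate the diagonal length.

Using the Pythagorean theorem:
d² = 13² + 25² = 169 + 625 = 794
d = sqrt(794)

sqrt(794)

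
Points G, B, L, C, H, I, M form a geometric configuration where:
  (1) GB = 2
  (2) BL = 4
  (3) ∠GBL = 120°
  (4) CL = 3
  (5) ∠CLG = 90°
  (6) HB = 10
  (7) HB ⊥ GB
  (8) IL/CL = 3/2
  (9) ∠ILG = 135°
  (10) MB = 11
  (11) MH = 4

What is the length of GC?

Step 1: By the law of cosines on triangle LBG: LG² = 4² + 2² − 2·4·2·cos(120°) = 28, so LG = 2·√7.
Step 2: By the law of cosines on triangle GLC: GC² = (2·√7)² + 3² − 2·2·√7·3·cos(90°) = 37, so GC = √37.

Therefore, the length of GC = √37.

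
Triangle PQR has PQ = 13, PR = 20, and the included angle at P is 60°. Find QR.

Law of cosines: QR^2 = 13^2 + 20^2 - 2(13)(20)cos(60°) = 309, so QR = sqrt(309).

sqrt(309)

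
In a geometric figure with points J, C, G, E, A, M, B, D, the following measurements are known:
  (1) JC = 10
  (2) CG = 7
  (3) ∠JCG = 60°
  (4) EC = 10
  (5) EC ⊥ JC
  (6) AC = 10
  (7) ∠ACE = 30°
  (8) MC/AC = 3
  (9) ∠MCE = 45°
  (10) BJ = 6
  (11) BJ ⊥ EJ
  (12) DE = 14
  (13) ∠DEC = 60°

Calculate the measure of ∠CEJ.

Step 1: By the law of cosines on triangle ECJ: EJ² = 10² + 10² − 2·10·10·cos(90°) = 200, so EJ = 10·√2.
Step 2: By the inverse law of cosines on triangle CEJ: cos(∠CEJ) = (10² + (10·√2)² − 10²) / (2·10·10·√2) = 200/282.84 = 0.7071, so ∠CEJ = 45°.

Therefore, the measure of angle ∠CEJ = 45°.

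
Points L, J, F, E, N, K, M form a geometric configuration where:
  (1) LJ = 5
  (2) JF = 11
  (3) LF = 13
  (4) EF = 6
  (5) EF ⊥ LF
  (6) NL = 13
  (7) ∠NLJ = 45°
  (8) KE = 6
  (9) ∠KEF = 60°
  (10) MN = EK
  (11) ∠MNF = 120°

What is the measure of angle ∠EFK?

Step 1: By the law of cosines on triangle FEK: FK² = 6² + 6² − 2·6·6·cos(60°) = 36, so FK = 6.
Step 2: By the inverse law of cosines on triangle EFK: cos(∠EFK) = (6² + 6² − 6²) / (2·6·6) = 36/72 = 0.5, so ∠EFK = 60°.

Therefore, the measure of angle ∠EFK = 60°.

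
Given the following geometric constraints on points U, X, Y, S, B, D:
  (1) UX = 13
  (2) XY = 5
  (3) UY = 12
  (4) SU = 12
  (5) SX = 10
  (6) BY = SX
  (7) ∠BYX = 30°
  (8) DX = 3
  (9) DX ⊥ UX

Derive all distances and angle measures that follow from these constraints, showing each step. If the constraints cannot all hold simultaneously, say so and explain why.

The constraints are consistent.

From the given relations:
  BY = SX = 10

Step 1: From UX = 13, XD = 3, and ∠UXD = 90°, by the law of cosines:
  UD² = UX² + XD² - 2·UX·XD·cos(90°) = 169 + 9 - 0 = 178
  UD = √178

Step 2: From XY = 5, YB = 10, and ∠XYB = 30°, by the law of cosines:
  XB² = XY² + YB² - 2·XY·YB·cos(30°) = 25 + 100 - 86.6 = 38.4
  XB ≈ 6.2

Step 3: From US = 12, UX = 13, SX = 10, by the inverse law of cosines:
  cos(∠SUX) = (US² + UX² - SX²) / (2·US·UX)
  ∠SUX = 46.95°

Step 4: From UX = 13, UY = 12, XY = 5, by the inverse law of cosines:
  cos(∠XUY) = (UX² + UY² - XY²) / (2·UX·UY)
  ∠XUY = 22.62°

Step 5: From XS = 10, XU = 13, SU = 12, by the inverse law of cosines:
  cos(∠SXU) = (XS² + XU² - SU²) / (2·XS·XU)
  ∠SXU = 61.26°

Step 6: From XU = 13, XY = 5, UY = 12, by the inverse law of cosines:
  cos(∠UXY) = (XU² + XY² - UY²) / (2·XU·XY)
  ∠UXY = 67.38°

Step 7: From YU = 12, YX = 5, UX = 13, by the inverse law of cosines:
  cos(∠UYX) = (YU² + YX² - UX²) / (2·YU·YX)
  ∠UYX = 90°

Step 8: From SU = 12, SX = 10, UX = 13, by the inverse law of cosines:
  cos(∠USX) = (SU² + SX² - UX²) / (2·SU·SX)
  ∠USX = 71.79°

Step 9: From UD = √178, UX = 13, DX = 3, by the inverse law of cosines:
  cos(∠DUX) = (UD² + UX² - DX²) / (2·UD·UX)
  ∠DUX = 12.99°

Step 10: From XB = 6.2, XY = 5, BY = 10, by the inverse law of cosines:
  cos(∠BXY) = (XB² + XY² - BY²) / (2·XB·XY)
  ∠BXY = 126.21°

Step 11: From BX = 6.2, BY = 10, XY = 5, by the inverse law of cosines:
  cos(∠XBY) = (BX² + BY² - XY²) / (2·BX·BY)
  ∠XBY = 23.79°

Step 12: From DU = √178, DX = 3, UX = 13, by the inverse law of cosines:
  cos(∠UDX) = (DU² + DX² - UX²) / (2·DU·DX)
  ∠UDX = 77.01°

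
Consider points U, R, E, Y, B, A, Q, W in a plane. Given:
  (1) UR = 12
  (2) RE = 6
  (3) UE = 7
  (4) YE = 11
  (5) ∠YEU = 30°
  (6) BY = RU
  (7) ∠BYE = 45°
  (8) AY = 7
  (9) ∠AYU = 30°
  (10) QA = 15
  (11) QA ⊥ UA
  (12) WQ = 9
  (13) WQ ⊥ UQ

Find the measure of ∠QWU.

Step 1: By the law of cosines on triangle UEY: UY² = 7² + 11² − 2·7·11·cos(30°) = 36.63, so UY ≈ 6.05.
Step 2: By the law of cosines on triangle UYA: UA² = 6.05² + 7² − 2·6.05·7·cos(30°) = 12.25, so UA ≈ 3.5.
Step 3: By the law of cosines on triangle UAQ: UQ² = 3.5² + 15² − 2·3.5·15·cos(90°) = 237.25, so UQ ≈ 15.4.
Step 4: By the law of cosines on triangle WQU: WU² = 9² + 15.4² − 2·9·15.4·cos(90°) = 318.25, so WU ≈ 17.84.
Step 5: By the inverse law of cosines on triangle QWU: cos(∠QWU) = (9² + 17.84² − 15.4²) / (2·9·17.84) = 162/321.11 = 0.5045, so ∠QWU = 59.7°.

Therefore, the measure of angle ∠QWU = 59.7°.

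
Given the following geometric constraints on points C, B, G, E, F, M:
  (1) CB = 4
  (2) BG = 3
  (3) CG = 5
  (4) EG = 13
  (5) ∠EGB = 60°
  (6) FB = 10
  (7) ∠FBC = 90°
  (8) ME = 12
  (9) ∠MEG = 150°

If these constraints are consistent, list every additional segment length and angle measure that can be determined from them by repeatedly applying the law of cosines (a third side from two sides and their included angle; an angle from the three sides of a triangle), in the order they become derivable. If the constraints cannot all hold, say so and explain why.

The constraints are consistent. Derivable facts, in order:
After 1 step:
- BE = √139
- CF = 2·√29
- GM ≈ 24.15
- ∠BCG = 36.87°
- ∠BGC = 53.13°
- ∠CBG = 90°
After 2 steps:
- ∠BCF = 68.2°
- ∠BEG = 12.73°
- ∠BFC = 21.8°
- ∠EBG = 107.27°
- ∠EGM = 14.39°
- ∠EMG = 15.61°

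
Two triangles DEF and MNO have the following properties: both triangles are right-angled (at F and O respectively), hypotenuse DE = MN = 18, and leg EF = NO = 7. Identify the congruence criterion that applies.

The given information matches HL: The hypotenuse and one leg of two right triangles are equal (Hypotenuse-Leg).

HL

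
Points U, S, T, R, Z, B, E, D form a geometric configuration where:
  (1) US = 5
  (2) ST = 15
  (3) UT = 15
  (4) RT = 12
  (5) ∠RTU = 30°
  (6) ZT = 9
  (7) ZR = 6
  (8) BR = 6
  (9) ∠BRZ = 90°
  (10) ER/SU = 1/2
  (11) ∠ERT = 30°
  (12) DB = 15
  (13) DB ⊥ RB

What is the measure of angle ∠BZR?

Step 1: By the law of cosines on triangle ZRB: ZB² = 6² + 6² − 2·6·6·cos(90°) = 72, so ZB = 6·√2.
Step 2: By the inverse law of cosines on triangle BZR: cos(∠BZR) = ((6·√2)² + 6² − 6²) / (2·6·√2·6) = 72/101.82 = 0.7071, so ∠BZR = 45°.

Therefore, the measure of angle ∠BZR = 45°.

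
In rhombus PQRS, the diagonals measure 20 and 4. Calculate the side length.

The diagonals of a rhombus bisect each other at right angles.
Half-diagonals: 20/2 = 10 and 4/2 = 2
side = sqrt(10^2 + 2^2)
side = sqrt(100 + 4)
side = sqrt(104) = 2*sqrt(26)

2*sqrt(26)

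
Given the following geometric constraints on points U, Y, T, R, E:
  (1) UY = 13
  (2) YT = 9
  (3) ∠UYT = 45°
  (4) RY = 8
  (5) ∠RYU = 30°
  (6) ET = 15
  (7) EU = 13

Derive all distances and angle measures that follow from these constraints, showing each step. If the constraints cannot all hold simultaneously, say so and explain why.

The constraints are consistent.

Step 1: From UY = 13, YT = 9, and ∠UYT = 45°, by the law of cosines:
  UT² = UY² + YT² - 2·UY·YT·cos(45°) = 169 + 81 - 165.5 = 84.54
  UT ≈ 9.19

Step 2: From UY = 13, YR = 8, and ∠UYR = 30°, by the law of cosines:
  UR² = UY² + YR² - 2·UY·YR·cos(30°) = 169 + 64 - 180.1 = 52.87
  UR ≈ 7.27

Step 3: From UE = 13, UT = 9.19, ET = 15, by the inverse law of cosines:
  cos(∠EUT) = (UE² + UT² - ET²) / (2·UE·UT)
  ∠EUT = 83.14°

Step 4: From UR = 7.27, UY = 13, RY = 8, by the inverse law of cosines:
  cos(∠RUY) = (UR² + UY² - RY²) / (2·UR·UY)
  ∠RUY = 33.38°

Step 5: From UT = 9.19, UY = 13, TY = 9, by the inverse law of cosines:
  cos(∠TUY) = (UT² + UY² - TY²) / (2·UT·UY)
  ∠TUY = 43.8°

Step 6: From TE = 15, TU = 9.19, EU = 13, by the inverse law of cosines:
  cos(∠ETU) = (TE² + TU² - EU²) / (2·TE·TU)
  ∠ETU = 59.37°

Step 7: From TU = 9.19, TY = 9, UY = 13, by the inverse law of cosines:
  cos(∠UTY) = (TU² + TY² - UY²) / (2·TU·TY)
  ∠UTY = 91.2°

Step 8: From RU = 7.27, RY = 8, UY = 13, by the inverse law of cosines:
  cos(∠URY) = (RU² + RY² - UY²) / (2·RU·RY)
  ∠URY = 116.62°

Step 9: From ET = 15, EU = 13, TU = 9.19, by the inverse law of cosines:
  cos(∠TEU) = (ET² + EU² - TU²) / (2·ET·EU)
  ∠TEU = 37.49°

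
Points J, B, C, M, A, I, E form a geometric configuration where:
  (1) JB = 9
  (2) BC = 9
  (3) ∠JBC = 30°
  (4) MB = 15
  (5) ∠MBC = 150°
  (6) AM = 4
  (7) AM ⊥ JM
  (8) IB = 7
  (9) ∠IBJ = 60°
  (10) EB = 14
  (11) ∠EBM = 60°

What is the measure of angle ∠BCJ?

Step 1: By the law of cosines on triangle CBJ: CJ² = 9² + 9² − 2·9·9·cos(30°) = 21.7, so CJ ≈ 4.66.
Step 2: By the inverse law of cosines on triangle BCJ: cos(∠BCJ) = (9² + 4.66² − 9²) / (2·9·4.66) = 21.7/83.86 = 0.2588, so ∠BCJ = 75°.

Therefore, the measure of angle ∠BCJ = 75°.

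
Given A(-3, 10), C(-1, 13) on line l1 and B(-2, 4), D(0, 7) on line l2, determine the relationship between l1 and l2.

Slope of line 1: m1 = (13 - 10)/(-1 - -3) = 3/2 = 3/2
Slope of line 2: m2 = (7 - 4)/(0 - -2) = 3/2 = 3/2
Since m1 = m2 = 3/2, the lines are parallel.

Parallel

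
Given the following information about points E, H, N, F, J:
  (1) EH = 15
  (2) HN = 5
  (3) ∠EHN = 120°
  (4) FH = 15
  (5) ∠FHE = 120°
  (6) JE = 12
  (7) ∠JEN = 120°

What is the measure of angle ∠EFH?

Step 1: By the law of cosines on triangle FHE: FE² = 15² + 15² − 2·15·15·cos(120°) = 675, so FE = 15·√3.
Step 2: By the inverse law of cosines on triangle EFH: cos(∠EFH) = ((15·√3)² + 15² − 15²) / (2·15·√3·15) = 675/779.42 = 0.866, so ∠EFH = 30°.

Therefore, the measure of angle ∠EFH = 30°.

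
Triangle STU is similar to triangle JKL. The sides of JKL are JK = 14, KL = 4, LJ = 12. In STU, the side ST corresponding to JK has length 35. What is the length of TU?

k = 35/14 = 5/2. TU = 5/2 * 4 = 10.

10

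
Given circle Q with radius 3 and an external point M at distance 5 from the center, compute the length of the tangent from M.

Let T be the point of tangency. Then QT ⊥ MT (radius ⊥ tangent).
In right triangle QTM: QM² = QT² + MT²
5² = 3² + MT²
MT² = 16, MT = 4

4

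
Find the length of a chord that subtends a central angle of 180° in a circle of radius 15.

Chord length = 2r sin(θ/2)
= 2 × 15 × sin(180°/2)
= 2 × 15 × sin(90°)
= 30

30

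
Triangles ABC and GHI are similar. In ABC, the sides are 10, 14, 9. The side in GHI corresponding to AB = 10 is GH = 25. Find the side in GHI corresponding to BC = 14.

Since the triangles are similar, the ratio of corresponding sides is constant.
Scale factor k = GH / AB = 25 / 10 = 5/2
HI = k * BC = 5/2 * 14 = 35

35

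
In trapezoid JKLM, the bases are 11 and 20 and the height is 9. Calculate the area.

Area = (11 + 20) * 9 / 2 = 279 / 2 = 279/2

279/2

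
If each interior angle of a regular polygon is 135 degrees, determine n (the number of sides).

Each interior angle of a regular n-gon is (n - 2) * 180 / n.
Setting this equal to 135:
(n - 2) * 180 / n = 135
Each exterior angle = 180 - 135 = 45 degrees.
Since exterior angles sum to 360: n = 360 / 45 = 8.

8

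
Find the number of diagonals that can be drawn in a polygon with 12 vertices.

Total line segments between 12 vertices = C(12,2) = 66.
Subtract the 12 sides: 66 - 12 = 54 diagonals.

54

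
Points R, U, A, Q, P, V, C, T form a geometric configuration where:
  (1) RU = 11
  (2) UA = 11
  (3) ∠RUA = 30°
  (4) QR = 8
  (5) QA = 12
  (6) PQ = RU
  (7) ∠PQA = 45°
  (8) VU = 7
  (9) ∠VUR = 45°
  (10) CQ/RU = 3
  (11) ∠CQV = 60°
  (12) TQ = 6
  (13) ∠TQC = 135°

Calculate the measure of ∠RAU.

Step 1: By the law of cosines on triangle AUR: AR² = 11² + 11² − 2·11·11·cos(30°) = 32.42, so AR ≈ 5.69.
Step 2: By the inverse law of cosines on triangle RAU: cos(∠RAU) = (5.69² + 11² − 11²) / (2·5.69·11) = 32.42/125.27 = 0.2588, so ∠RAU = 75°.

Therefore, the measure of angle ∠RAU = 75°.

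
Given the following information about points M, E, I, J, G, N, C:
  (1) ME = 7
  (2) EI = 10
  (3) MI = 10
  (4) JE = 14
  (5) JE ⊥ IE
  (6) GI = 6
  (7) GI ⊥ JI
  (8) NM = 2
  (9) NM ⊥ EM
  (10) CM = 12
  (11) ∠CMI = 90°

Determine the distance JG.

Step 1: By the law of cosines on triangle JEI: JI² = 14² + 10² − 2·14·10·cos(90°) = 296, so JI = 2·√74.
Step 2: By the law of cosines on triangle JIG: JG² = (2·√74)² + 6² − 2·2·√74·6·cos(90°) = 332, so JG = 2·√83.

Therefore, the length of JG = 2·√83.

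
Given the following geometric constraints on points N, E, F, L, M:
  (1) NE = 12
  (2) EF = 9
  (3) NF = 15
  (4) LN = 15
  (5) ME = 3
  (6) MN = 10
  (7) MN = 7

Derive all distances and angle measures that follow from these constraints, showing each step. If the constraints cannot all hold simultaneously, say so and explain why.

These constraints are not satisfiable: (6) MN = 10 and (7) MN = 7 assign two different lengths to the same segment. No planar figure meets all of them, so nothing further can be derived.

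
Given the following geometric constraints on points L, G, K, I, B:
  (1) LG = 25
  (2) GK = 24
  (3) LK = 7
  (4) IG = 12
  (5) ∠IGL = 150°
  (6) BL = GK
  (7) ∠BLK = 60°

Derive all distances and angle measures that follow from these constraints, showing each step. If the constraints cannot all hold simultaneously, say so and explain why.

The constraints are consistent.

From the given relations:
  BL = GK = 24

Step 1: From LG = 25, GI = 12, and ∠LGI = 150°, by the law of cosines:
  LI² = LG² + GI² - 2·LG·GI·cos(150°) = 625 + 144 + 519.6 = 1289
  LI ≈ 35.9

Step 2: From KL = 7, LB = 24, and ∠KLB = 60°, by the law of cosines:
  KB² = KL² + LB² - 2·KL·LB·cos(60°) = 49 + 576 - 168 = 457
  KB ≈ 21.38

Step 3: From LG = 25, LK = 7, GK = 24, by the inverse law of cosines:
  cos(∠GLK) = (LG² + LK² - GK²) / (2·LG·LK)
  ∠GLK = 73.74°

Step 4: From GK = 24, GL = 25, KL = 7, by the inverse law of cosines:
  cos(∠KGL) = (GK² + GL² - KL²) / (2·GK·GL)
  ∠KGL = 16.26°

Step 5: From KG = 24, KL = 7, GL = 25, by the inverse law of cosines:
  cos(∠GKL) = (KG² + KL² - GL²) / (2·KG·KL)
  ∠GKL = 90°

Step 6: From LG = 25, LI = 35.9, GI = 12, by the inverse law of cosines:
  cos(∠GLI) = (LG² + LI² - GI²) / (2·LG·LI)
  ∠GLI = 9.62°

Step 7: From KB = 21.38, KL = 7, BL = 24, by the inverse law of cosines:
  cos(∠BKL) = (KB² + KL² - BL²) / (2·KB·KL)
  ∠BKL = 103.53°

Step 8: From IG = 12, IL = 35.9, GL = 25, by the inverse law of cosines:
  cos(∠GIL) = (IG² + IL² - GL²) / (2·IG·IL)
  ∠GIL = 20.38°

Step 9: From BK = 21.38, BL = 24, KL = 7, by the inverse law of cosines:
  cos(∠KBL) = (BK² + BL² - KL²) / (2·BK·BL)
  ∠KBL = 16.47°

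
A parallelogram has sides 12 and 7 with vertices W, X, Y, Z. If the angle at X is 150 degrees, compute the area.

Area = a * b * sin(theta)
Area = 12 * 7 * sin(150 degrees)
Area = 84 * 1/2
Area = 42

42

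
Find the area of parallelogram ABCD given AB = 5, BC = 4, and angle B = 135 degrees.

The area of a parallelogram equals the product of two adjacent sides times the sine of the included angle.
This is because the height equals 4 * sin(135°) = 2*sqrt(2).
Area = 5 * 2*sqrt(2) = 10*sqrt(2)

10*sqrt(2)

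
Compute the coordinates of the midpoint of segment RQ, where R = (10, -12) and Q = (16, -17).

M = ((x₁ + x₂)/2, (y₁ + y₂)/2)
= ((10 + 16)/2, (-12 + -17)/2)
= (26/2, -29/2) = (13, -29/2)

(13, -29/2)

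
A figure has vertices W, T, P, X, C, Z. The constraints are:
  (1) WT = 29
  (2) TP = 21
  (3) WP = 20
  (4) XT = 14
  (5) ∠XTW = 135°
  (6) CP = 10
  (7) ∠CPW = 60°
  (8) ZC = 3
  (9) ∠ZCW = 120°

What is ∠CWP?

Step 1: By the law of cosines on triangle WPC: WC² = 20² + 10² − 2·20·10·cos(60°) = 300, so WC = 10·√3.
Step 2: By the inverse law of cosines on triangle CWP: cos(∠CWP) = ((10·√3)² + 20² − 10²) / (2·10·√3·20) = 600/692.82 = 0.866, so ∠CWP = 30°.

Therefore, the measure of angle ∠CWP = 30°.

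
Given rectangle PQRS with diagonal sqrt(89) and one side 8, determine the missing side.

b = sqrt(d^2 - a^2) = sqrt(89 - 64) = sqrt(25) = 5

5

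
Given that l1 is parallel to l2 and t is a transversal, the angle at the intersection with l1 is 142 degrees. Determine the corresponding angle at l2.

When a transversal crosses parallel lines, angles in the same position at each intersection are called corresponding angles.
These are always equal, so the answer is 142 degrees.

142 degrees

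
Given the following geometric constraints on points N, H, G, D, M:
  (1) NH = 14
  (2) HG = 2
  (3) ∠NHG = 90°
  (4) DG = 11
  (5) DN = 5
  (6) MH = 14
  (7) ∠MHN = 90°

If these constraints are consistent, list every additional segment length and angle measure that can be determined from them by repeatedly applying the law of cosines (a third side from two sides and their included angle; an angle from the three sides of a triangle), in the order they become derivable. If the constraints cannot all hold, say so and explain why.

The constraints are consistent. Derivable facts, in order:
After 1 step:
- NG = 10·√2
- NM = 14·√2
After 2 steps:
- ∠DGN = 17.94°
- ∠DNG = 42.66°
- ∠GDN = 119.4°
- ∠GNH = 8.13°
- ∠HGN = 81.87°
- ∠HMN = 45°
- ∠HNM = 45°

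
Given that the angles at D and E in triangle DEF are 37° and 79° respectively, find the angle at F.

The interior angles sum to 180°: angle F = 180 - 37 - 79 = 64°.
The triangle is acute (angles 37°, 79°, 64°).

64 degrees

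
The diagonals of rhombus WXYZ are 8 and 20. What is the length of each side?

Half-diagonals are 4 and 10. side = sqrt(4^2 + 10^2) = sqrt(116) = 2*sqrt(29)

2*sqrt(29)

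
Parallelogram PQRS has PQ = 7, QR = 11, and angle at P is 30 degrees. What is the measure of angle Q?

In a parallelogram, consecutive angles are supplementary (sum to 180°).
angle Q = 180 - angle P
angle Q = 180 - 30
angle Q = 150 degrees

150 degrees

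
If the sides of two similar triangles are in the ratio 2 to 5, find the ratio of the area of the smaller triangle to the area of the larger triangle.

Area ratio = (side ratio)^2 = (2/5)^2 = 4:25.

4:25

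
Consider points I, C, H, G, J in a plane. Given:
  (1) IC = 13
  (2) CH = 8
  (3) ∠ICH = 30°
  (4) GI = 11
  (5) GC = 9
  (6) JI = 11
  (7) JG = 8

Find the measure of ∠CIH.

Step 1: By the law of cosines on triangle ICH: IH² = 13² + 8² − 2·13·8·cos(30°) = 52.87, so IH ≈ 7.27.
Step 2: By the inverse law of cosines on triangle CIH: cos(∠CIH) = (13² + 7.27² − 8²) / (2·13·7.27) = 157.87/189.04 = 0.8351, so ∠CIH = 33.38°.

Therefore, the measure of angle ∠CIH = 33.38°.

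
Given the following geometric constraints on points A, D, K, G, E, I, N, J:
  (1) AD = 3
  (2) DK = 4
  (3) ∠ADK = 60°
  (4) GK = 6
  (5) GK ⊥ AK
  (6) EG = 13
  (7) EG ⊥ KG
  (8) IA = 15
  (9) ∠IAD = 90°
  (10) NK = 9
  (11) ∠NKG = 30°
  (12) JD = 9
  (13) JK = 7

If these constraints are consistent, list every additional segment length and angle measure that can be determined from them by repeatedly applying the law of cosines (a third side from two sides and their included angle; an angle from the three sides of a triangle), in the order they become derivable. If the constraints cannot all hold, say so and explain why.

The constraints are consistent. Derivable facts, in order:
After 1 step:
- AK = √13
- DI = 3·√26
- GN ≈ 4.84
- KE ≈ 14.32
- ∠DJK = 25.21°
- ∠DKJ = 106.6°
- ∠JDK = 48.19°
After 2 steps:
- AG = 7
- ∠ADI = 78.69°
- ∠AID = 11.31°
- ∠AKD = 46.1°
- ∠DAK = 73.9°
- ∠EKG = 65.22°
- ∠GEK = 24.78°
- ∠GNK = 38.26°
- ∠KGN = 111.74°
After 3 steps:
- ∠AGK = 31°
- ∠GAK = 59°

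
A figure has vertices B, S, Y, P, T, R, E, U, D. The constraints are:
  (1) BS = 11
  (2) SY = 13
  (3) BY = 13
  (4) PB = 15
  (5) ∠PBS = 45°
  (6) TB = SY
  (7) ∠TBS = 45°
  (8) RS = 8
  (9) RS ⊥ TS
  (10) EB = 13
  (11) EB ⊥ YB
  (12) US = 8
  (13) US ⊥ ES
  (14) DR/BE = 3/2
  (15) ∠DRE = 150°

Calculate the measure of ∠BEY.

Step 1: By the law of cosines on triangle EBY: EY² = 13² + 13² − 2·13·13·cos(90°) = 338, so EY = 13·√2.
Step 2: By the inverse law of cosines on triangle BEY: cos(∠BEY) = (13² + (13·√2)² − 13²) / (2·13·13·√2) = 338/478 = 0.7071, so ∠BEY = 45°.

Therefore, the measure of angle ∠BEY = 45°.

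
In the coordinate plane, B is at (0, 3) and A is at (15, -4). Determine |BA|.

The horizontal distance is |15 - 0| = 15 and the vertical distance is |-4 - 3| = 7.
By the Pythagorean theorem, d = sqrt(15^2 + 7^2) = sqrt(274).

sqrt(274)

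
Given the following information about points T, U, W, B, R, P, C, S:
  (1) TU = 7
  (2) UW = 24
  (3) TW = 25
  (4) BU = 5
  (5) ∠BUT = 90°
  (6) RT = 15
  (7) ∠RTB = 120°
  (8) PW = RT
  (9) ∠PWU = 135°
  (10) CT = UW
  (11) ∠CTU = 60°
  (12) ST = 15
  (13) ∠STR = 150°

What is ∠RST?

Step 1: By the law of cosines on triangle STR: SR² = 15² + 15² − 2·15·15·cos(150°) = 839.71, so SR ≈ 28.98.
Step 2: By the inverse law of cosines on triangle RST: cos(∠RST) = (28.98² + 15² − 15²) / (2·28.98·15) = 839.71/869.33 = 0.9659, so ∠RST = 15°.

Therefore, the measure of angle ∠RST = 15°.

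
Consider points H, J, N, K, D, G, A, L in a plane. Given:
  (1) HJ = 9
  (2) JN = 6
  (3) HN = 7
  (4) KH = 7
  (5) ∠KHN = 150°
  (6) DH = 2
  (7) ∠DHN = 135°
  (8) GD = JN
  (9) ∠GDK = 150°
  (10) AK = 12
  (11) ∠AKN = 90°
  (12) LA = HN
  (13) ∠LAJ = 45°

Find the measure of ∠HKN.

Step 1: By the law of cosines on triangle KHN: KN² = 7² + 7² − 2·7·7·cos(150°) = 182.87, so KN ≈ 13.52.
Step 2: By the inverse law of cosines on triangle HKN: cos(∠HKN) = (7² + 13.52² − 7²) / (2·7·13.52) = 182.87/189.32 = 0.9659, so ∠HKN = 15°.

Therefore, the measure of angle ∠HKN = 15°.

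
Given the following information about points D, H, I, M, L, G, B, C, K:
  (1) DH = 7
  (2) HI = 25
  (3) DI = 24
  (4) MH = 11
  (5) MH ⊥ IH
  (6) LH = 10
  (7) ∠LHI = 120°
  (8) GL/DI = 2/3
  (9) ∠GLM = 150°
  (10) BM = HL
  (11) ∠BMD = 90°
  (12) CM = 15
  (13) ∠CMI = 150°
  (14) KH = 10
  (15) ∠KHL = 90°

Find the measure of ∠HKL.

Step 1: By the law of cosines on triangle KHL: KL² = 10² + 10² − 2·10·10·cos(90°) = 200, so KL = 10·√2.
Step 2: By the inverse law of cosines on triangle HKL: cos(∠HKL) = (10² + (10·√2)² − 10²) / (2·10·10·√2) = 200/282.84 = 0.7071, so ∠HKL = 45°.

Therefore, the measure of angle ∠HKL = 45°.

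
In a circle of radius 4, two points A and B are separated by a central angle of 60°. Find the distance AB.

Drop a perpendicular from the center to the chord, bisecting both the chord and the central angle.
Each half-chord = r sin(θ/2) = 4 sin(30°).
The full chord = 2 × 4 × sin(30°) = 4.

4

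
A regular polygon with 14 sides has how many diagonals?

Total line segments between 14 vertices = C(14,2) = 91.
Subtract the 14 sides: 91 - 14 = 77 diagonals.

77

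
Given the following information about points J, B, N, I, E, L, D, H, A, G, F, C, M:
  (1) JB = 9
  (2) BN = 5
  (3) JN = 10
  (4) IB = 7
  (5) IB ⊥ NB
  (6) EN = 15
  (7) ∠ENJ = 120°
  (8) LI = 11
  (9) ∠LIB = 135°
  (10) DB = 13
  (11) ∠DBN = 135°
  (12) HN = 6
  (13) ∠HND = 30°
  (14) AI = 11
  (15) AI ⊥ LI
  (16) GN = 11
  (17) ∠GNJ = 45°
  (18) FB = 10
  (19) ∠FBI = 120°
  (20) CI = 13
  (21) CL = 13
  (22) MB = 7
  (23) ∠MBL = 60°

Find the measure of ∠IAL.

Step 1: By the law of cosines on triangle AIL: AL² = 11² + 11² − 2·11·11·cos(90°) = 242, so AL = 11·√2.
Step 2: By the inverse law of cosines on triangle IAL: cos(∠IAL) = (11² + (11·√2)² − 11²) / (2·11·11·√2) = 242/342.24 = 0.7071, so ∠IAL = 45°.

Therefore, the measure of angle ∠IAL = 45°.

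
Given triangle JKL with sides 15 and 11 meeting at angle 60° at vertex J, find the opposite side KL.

Law of cosines: KL^2 = 15^2 + 11^2 - 2(15)(11)cos(60°) = 181, so KL = sqrt(181).

sqrt(181)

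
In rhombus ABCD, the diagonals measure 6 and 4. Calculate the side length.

The diagonals of a rhombus bisect each other at right angles.
Half-diagonals: 6/2 = 3 and 4/2 = 2
side = sqrt(3^2 + 2^2)
side = sqrt(9 + 4)
side = sqrt(13)

sqrt(13)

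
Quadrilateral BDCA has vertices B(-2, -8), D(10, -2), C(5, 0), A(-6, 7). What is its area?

Shoelace: sum of cross terms = 191, Area = (1/2)|191| = 191/2

191/2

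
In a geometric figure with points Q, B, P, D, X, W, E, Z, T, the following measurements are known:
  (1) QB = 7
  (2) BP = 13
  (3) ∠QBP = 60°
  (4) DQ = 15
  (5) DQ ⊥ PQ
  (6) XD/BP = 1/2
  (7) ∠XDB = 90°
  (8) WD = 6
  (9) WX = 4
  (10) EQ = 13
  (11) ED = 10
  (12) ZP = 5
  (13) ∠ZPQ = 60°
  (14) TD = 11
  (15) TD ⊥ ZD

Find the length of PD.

Step 1: By the law of cosines on triangle PBQ: PQ² = 13² + 7² − 2·13·7·cos(60°) = 127, so PQ = √127.
Step 2: By the law of cosines on triangle PQD: PD² = √127² + 15² − 2·√127·15·cos(90°) = 352, so PD = 4·√22.

Therefore, the length of PD = 4·√22.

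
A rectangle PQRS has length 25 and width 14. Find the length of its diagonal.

Using the Pythagorean theorem:
d² = 25² + 14² = 625 + 196 = 821
d = sqrt(821)

sqrt(821)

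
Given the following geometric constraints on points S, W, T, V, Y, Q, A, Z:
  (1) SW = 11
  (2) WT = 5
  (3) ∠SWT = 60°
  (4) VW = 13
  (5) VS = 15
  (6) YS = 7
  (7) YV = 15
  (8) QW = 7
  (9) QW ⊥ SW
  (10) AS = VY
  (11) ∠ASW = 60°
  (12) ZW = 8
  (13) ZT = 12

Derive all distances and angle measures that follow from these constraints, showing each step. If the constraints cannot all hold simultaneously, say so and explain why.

The constraints are consistent.

From the given relations:
  AS = VY = 15

Step 1: From SW = 11, WT = 5, and ∠SWT = 60°, by the law of cosines:
  ST² = SW² + WT² - 2·SW·WT·cos(60°) = 121 + 25 - 55 = 91
  ST = √91

Step 2: From SW = 11, WQ = 7, and ∠SWQ = 90°, by the law of cosines:
  SQ² = SW² + WQ² - 2·SW·WQ·cos(90°) = 121 + 49 - 0 = 170
  SQ = √170

Step 3: From WS = 11, SA = 15, and ∠WSA = 60°, by the law of cosines:
  WA² = WS² + SA² - 2·WS·SA·cos(60°) = 121 + 225 - 165 = 181
  WA = √181

Step 4: From SV = 15, SW = 11, VW = 13, by the inverse law of cosines:
  cos(∠VSW) = (SV² + SW² - VW²) / (2·SV·SW)
  ∠VSW = 57.56°

Step 5: From SV = 15, SY = 7, VY = 15, by the inverse law of cosines:
  cos(∠VSY) = (SV² + SY² - VY²) / (2·SV·SY)
  ∠VSY = 76.51°

Step 6: From WS = 11, WV = 13, SV = 15, by the inverse law of cosines:
  cos(∠SWV) = (WS² + WV² - SV²) / (2·WS·WV)
  ∠SWV = 76.86°

Step 7: From WT = 5, WZ = 8, TZ = 12, by the inverse law of cosines:
  cos(∠TWZ) = (WT² + WZ² - TZ²) / (2·WT·WZ)
  ∠TWZ = 133.43°

Step 8: From TW = 5, TZ = 12, WZ = 8, by the inverse law of cosines:
  cos(∠WTZ) = (TW² + TZ² - WZ²) / (2·TW·TZ)
  ∠WTZ = 28.96°

Step 9: From VS = 15, VW = 13, SW = 11, by the inverse law of cosines:
  cos(∠SVW) = (VS² + VW² - SW²) / (2·VS·VW)
  ∠SVW = 45.57°

Step 10: From VS = 15, VY = 15, SY = 7, by the inverse law of cosines:
  cos(∠SVY) = (VS² + VY² - SY²) / (2·VS·VY)
  ∠SVY = 26.99°

Step 11: From YS = 7, YV = 15, SV = 15, by the inverse law of cosines:
  cos(∠SYV) = (YS² + YV² - SV²) / (2·YS·YV)
  ∠SYV = 76.51°

Step 12: From ZT = 12, ZW = 8, TW = 5, by the inverse law of cosines:
  cos(∠TZW) = (ZT² + ZW² - TW²) / (2·ZT·ZW)
  ∠TZW = 17.61°

Step 13: From SQ = √170, SW = 11, QW = 7, by the inverse law of cosines:
  cos(∠QSW) = (SQ² + SW² - QW²) / (2·SQ·SW)
  ∠QSW = 32.47°

Step 14: From ST = √91, SW = 11, TW = 5, by the inverse law of cosines:
  cos(∠TSW) = (ST² + SW² - TW²) / (2·ST·SW)
  ∠TSW = 27°

Step 15: From WA = √181, WS = 11, AS = 15, by the inverse law of cosines:
  cos(∠AWS) = (WA² + WS² - AS²) / (2·WA·WS)
  ∠AWS = 74.92°

Step 16: From TS = √91, TW = 5, SW = 11, by the inverse law of cosines:
  cos(∠STW) = (TS² + TW² - SW²) / (2·TS·TW)
  ∠STW = 93°

Step 17: From QS = √170, QW = 7, SW = 11, by the inverse law of cosines:
  cos(∠SQW) = (QS² + QW² - SW²) / (2·QS·QW)
  ∠SQW = 57.53°

Step 18: From AS = 15, AW = √181, SW = 11, by the inverse law of cosines:
  cos(∠SAW) = (AS² + AW² - SW²) / (2·AS·AW)
  ∠SAW = 45.08°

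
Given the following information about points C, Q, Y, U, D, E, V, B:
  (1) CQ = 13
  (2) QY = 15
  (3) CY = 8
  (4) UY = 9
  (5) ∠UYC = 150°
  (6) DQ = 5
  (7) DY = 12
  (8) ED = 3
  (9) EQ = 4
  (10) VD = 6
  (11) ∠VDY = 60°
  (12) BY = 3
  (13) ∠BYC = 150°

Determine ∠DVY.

Step 1: By the law of cosines on triangle VDY: VY² = 6² + 12² − 2·6·12·cos(60°) = 108, so VY = 6·√3.
Step 2: By the inverse law of cosines on triangle DVY: cos(∠DVY) = (6² + (6·√3)² − 12²) / (2·6·6·√3) = 0/124.71 = 0, so ∠DVY = 90°.

Therefore, the measure of angle ∠DVY = 90°.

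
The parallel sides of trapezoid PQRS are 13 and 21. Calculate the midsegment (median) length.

The midsegment of a trapezoid = (base1 + base2) / 2
midsegment = (13 + 21) / 2
midsegment = 34 / 2
midsegment = 17

17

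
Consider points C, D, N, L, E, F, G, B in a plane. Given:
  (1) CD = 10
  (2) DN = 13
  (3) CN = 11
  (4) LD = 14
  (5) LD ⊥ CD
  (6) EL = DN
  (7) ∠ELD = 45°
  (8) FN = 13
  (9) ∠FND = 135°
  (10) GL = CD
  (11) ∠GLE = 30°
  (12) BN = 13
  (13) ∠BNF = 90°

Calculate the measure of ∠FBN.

Step 1: By the law of cosines on triangle BNF: BF² = 13² + 13² − 2·13·13·cos(90°) = 338, so BF = 13·√2.
Step 2: By the inverse law of cosines on triangle FBN: cos(∠FBN) = ((13·√2)² + 13² − 13²) / (2·13·√2·13) = 338/478 = 0.7071, so ∠FBN = 45°.

Therefore, the measure of angle ∠FBN = 45°.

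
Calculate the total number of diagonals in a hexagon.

Each of the 6 vertices connects to 3 non-adjacent vertices via diagonals.
Total connections = 6 × 3 = 18, but each diagonal is counted twice.
Number of diagonals = 18 / 2 = 9.

9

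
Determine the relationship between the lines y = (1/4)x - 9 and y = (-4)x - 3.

Slope of line 1: m1 = 1/4
Slope of line 2: m2 = -4
m1 * m2 = -1, so perpendicular.

Perpendicular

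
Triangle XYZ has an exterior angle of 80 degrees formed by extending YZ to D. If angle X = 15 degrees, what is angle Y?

angle Y = 80 - 15 = 65 degrees (exterior angle theorem).

65 degrees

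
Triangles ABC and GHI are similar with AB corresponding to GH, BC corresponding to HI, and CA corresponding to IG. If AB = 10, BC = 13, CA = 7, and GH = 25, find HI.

Since the triangles are similar, the ratio of corresponding sides is constant.
Scale factor k = GH / AB = 25 / 10 = 5/2
HI = k * BC = 5/2 * 13 = 65/2

65/2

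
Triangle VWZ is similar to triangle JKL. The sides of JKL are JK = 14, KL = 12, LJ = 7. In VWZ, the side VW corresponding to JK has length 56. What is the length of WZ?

Similar triangles have proportional sides. Setting up the proportion:
VW / JK = WZ / KL
56 / 14 = WZ / 12
WZ = 12 * 56 / 14 = 48.

48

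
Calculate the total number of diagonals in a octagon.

Each of the 8 vertices connects to 5 non-adjacent vertices via diagonals.
Total connections = 8 × 5 = 40, but each diagonal is counted twice.
Number of diagonals = 40 / 2 = 20.

20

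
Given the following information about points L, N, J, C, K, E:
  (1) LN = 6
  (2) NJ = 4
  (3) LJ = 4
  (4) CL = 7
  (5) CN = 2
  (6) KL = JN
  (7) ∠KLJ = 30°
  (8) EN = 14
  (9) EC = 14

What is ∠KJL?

From the given relations: KL = JN = 4.
Step 1: By the law of cosines on triangle JLK: JK² = 4² + 4² − 2·4·4·cos(30°) = 4.29, so JK ≈ 2.07.
Step 2: By the inverse law of cosines on triangle KJL: cos(∠KJL) = (2.07² + 4² − 4²) / (2·2.07·4) = 4.29/16.56 = 0.2588, so ∠KJL = 75°.

Therefore, the measure of angle ∠KJL = 75°.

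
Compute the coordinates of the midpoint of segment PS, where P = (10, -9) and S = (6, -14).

The midpoint is the average of the coordinates:
x: (10 + 6)/2 = 8
y: (-9 + -14)/2 = -23/2
Midpoint = (8, -23/2)

(8, -23/2)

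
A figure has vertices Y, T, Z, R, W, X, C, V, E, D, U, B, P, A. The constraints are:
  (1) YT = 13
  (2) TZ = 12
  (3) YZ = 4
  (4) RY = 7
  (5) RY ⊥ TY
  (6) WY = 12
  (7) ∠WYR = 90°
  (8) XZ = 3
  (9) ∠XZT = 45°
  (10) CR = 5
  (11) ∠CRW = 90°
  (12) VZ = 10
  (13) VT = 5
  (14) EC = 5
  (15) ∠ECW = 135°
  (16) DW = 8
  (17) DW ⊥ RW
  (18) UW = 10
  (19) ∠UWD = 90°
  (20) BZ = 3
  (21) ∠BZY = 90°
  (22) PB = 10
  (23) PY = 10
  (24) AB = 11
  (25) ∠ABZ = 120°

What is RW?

Step 1: By the law of cosines on triangle RYW: RW² = 7² + 12² − 2·7·12·cos(90°) = 193, so RW = √193.

Therefore, the length of RW = √193.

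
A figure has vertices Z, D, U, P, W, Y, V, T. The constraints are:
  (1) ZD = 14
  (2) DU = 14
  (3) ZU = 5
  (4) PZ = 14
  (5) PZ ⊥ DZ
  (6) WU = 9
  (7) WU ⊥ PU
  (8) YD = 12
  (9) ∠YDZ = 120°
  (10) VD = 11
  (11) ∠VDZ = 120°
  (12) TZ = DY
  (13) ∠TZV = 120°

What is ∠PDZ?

Step 1: By the law of cosines on triangle DZP: DP² = 14² + 14² − 2·14·14·cos(90°) = 392, so DP = 14·√2.
Step 2: By the inverse law of cosines on triangle PDZ: cos(∠PDZ) = ((14·√2)² + 14² − 14²) / (2·14·√2·14) = 392/554.37 = 0.7071, so ∠PDZ = 45°.

Therefore, the measure of angle ∠PDZ = 45°.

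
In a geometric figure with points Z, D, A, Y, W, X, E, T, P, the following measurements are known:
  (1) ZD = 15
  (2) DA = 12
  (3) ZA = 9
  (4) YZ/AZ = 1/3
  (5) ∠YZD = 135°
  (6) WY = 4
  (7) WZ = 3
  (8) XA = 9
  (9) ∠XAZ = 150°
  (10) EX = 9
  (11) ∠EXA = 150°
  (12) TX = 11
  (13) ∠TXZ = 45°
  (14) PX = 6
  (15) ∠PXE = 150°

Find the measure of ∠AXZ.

Step 1: By the law of cosines on triangle XAZ: XZ² = 9² + 9² − 2·9·9·cos(150°) = 302.3, so XZ ≈ 17.39.
Step 2: By the inverse law of cosines on triangle AXZ: cos(∠AXZ) = (9² + 17.39² − 9²) / (2·9·17.39) = 302.3/312.96 = 0.9659, so ∠AXZ = 15°.

Therefore, the measure of angle ∠AXZ = 15°.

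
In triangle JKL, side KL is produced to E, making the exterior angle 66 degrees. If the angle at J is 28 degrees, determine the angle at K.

The exterior angle theorem states that an exterior angle equals the sum of the two non-adjacent interior angles.
So 66 = 28 + angle K, which gives angle K = 66 - 28 = 38 degrees.

38 degrees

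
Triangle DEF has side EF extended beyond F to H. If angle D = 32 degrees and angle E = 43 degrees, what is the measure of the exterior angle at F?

The interior angle at F is 180 - 32 - 43 = 105 degrees.
The exterior angle and interior angle at F are supplementary:
Exterior angle = 180 - 105 = 75 degrees.

75 degrees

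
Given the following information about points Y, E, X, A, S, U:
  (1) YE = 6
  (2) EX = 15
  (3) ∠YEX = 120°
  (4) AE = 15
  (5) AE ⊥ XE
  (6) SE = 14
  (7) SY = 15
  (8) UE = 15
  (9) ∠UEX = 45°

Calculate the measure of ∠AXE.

Step 1: By the law of cosines on triangle XEA: XA² = 15² + 15² − 2·15·15·cos(90°) = 450, so XA = 15·√2.
Step 2: By the inverse law of cosines on triangle AXE: cos(∠AXE) = ((15·√2)² + 15² − 15²) / (2·15·√2·15) = 450/636.4 = 0.7071, so ∠AXE = 45°.

Therefore, the measure of angle ∠AXE = 45°.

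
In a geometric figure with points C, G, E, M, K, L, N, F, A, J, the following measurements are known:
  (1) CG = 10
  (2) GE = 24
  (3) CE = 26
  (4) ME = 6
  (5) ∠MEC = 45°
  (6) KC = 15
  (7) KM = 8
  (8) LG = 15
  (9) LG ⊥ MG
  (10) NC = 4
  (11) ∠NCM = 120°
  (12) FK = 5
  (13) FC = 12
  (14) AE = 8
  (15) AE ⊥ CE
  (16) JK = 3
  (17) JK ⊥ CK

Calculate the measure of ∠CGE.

Step 1: By the inverse law of cosines on triangle CGE: cos(∠CGE) = (10² + 24² − 26²) / (2·10·24) = 0/480 = 0, so ∠CGE = 90°.

Therefore, the measure of angle ∠CGE = 90°.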